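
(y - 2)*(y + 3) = y^2 + y - 6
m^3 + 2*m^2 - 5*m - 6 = (m - 2)*(m + 1)*(m + 3)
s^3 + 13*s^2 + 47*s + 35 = (s + 1)*(s + 5)*(s + 7)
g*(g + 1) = g^2 + g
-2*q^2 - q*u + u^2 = (-2*q + u)*(q + u)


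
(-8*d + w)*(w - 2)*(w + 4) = -8*d*w^2 - 16*d*w + 64*d + w^3 + 2*w^2 - 8*w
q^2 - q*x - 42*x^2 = (q - 7*x)*(q + 6*x)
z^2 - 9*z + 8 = (z - 8)*(z - 1)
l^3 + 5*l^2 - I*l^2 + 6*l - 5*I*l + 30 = (l + 5)*(l - 3*I)*(l + 2*I)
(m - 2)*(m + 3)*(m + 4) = m^3 + 5*m^2 - 2*m - 24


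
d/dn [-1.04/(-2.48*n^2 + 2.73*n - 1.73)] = (2.8392 - 5.1584*n)/(2.48*n^2 - 2.73*n + 1.73)^2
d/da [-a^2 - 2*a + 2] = -2*a - 2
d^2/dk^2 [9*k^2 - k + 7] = 18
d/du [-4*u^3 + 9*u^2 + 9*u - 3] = -12*u^2 + 18*u + 9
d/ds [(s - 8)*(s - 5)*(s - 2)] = 3*s^2 - 30*s + 66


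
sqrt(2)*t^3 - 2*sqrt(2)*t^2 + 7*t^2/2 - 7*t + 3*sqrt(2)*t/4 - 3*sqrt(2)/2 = (t - 2)*(t + 3*sqrt(2)/2)*(sqrt(2)*t + 1/2)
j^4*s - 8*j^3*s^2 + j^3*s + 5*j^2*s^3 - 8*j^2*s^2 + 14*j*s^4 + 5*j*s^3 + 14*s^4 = (j - 7*s)*(j - 2*s)*(j + s)*(j*s + s)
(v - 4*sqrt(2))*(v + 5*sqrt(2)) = v^2 + sqrt(2)*v - 40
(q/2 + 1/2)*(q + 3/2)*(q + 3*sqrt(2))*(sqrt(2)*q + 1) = sqrt(2)*q^4/2 + 5*sqrt(2)*q^3/4 + 7*q^3/2 + 9*sqrt(2)*q^2/4 + 35*q^2/4 + 21*q/4 + 15*sqrt(2)*q/4 + 9*sqrt(2)/4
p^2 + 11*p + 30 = (p + 5)*(p + 6)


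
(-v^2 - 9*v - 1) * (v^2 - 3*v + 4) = -v^4 - 6*v^3 + 22*v^2 - 33*v - 4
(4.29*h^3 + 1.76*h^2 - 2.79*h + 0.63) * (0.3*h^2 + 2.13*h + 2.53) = 1.287*h^5 + 9.6657*h^4 + 13.7655*h^3 - 1.3009*h^2 - 5.7168*h + 1.5939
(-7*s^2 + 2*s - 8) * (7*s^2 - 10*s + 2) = -49*s^4 + 84*s^3 - 90*s^2 + 84*s - 16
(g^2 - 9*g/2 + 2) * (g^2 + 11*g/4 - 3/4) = g^4 - 7*g^3/4 - 89*g^2/8 + 71*g/8 - 3/2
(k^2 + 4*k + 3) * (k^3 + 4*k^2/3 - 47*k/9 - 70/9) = k^5 + 16*k^4/3 + 28*k^3/9 - 74*k^2/3 - 421*k/9 - 70/3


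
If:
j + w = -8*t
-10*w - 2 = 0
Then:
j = 1/5 - 8*t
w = -1/5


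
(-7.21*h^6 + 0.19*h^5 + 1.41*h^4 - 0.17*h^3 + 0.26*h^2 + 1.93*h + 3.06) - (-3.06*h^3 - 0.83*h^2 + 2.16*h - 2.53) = -7.21*h^6 + 0.19*h^5 + 1.41*h^4 + 2.89*h^3 + 1.09*h^2 - 0.23*h + 5.59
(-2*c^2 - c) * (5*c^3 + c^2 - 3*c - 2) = -10*c^5 - 7*c^4 + 5*c^3 + 7*c^2 + 2*c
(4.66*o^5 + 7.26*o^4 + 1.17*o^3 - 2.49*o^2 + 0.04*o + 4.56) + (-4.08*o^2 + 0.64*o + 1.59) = 4.66*o^5 + 7.26*o^4 + 1.17*o^3 - 6.57*o^2 + 0.68*o + 6.15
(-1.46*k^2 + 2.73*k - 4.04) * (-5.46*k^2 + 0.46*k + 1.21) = 7.9716*k^4 - 15.5774*k^3 + 21.5476*k^2 + 1.4449*k - 4.8884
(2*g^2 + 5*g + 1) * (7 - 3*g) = -6*g^3 - g^2 + 32*g + 7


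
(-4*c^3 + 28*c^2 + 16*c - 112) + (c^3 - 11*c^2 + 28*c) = -3*c^3 + 17*c^2 + 44*c - 112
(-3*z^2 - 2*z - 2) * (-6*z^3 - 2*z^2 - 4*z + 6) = 18*z^5 + 18*z^4 + 28*z^3 - 6*z^2 - 4*z - 12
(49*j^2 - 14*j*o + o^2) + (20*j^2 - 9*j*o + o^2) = 69*j^2 - 23*j*o + 2*o^2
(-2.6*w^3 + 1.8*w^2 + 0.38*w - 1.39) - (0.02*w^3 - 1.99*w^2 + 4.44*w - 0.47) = -2.62*w^3 + 3.79*w^2 - 4.06*w - 0.92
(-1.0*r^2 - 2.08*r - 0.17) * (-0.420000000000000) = 0.42*r^2 + 0.8736*r + 0.0714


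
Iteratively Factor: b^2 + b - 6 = (b + 3)*(b - 2)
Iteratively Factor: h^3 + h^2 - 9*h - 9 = (h + 1)*(h^2 - 9) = (h + 1)*(h + 3)*(h - 3)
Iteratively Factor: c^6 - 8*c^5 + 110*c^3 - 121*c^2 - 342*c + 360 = (c - 4)*(c^5 - 4*c^4 - 16*c^3 + 46*c^2 + 63*c - 90) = (c - 4)*(c + 3)*(c^4 - 7*c^3 + 5*c^2 + 31*c - 30) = (c - 4)*(c - 3)*(c + 3)*(c^3 - 4*c^2 - 7*c + 10) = (c - 4)*(c - 3)*(c - 1)*(c + 3)*(c^2 - 3*c - 10) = (c - 5)*(c - 4)*(c - 3)*(c - 1)*(c + 3)*(c + 2)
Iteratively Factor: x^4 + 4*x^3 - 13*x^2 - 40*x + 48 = (x + 4)*(x^3 - 13*x + 12) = (x + 4)^2*(x^2 - 4*x + 3) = (x - 1)*(x + 4)^2*(x - 3)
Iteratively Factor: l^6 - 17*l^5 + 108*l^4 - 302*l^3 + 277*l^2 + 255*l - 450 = (l - 5)*(l^5 - 12*l^4 + 48*l^3 - 62*l^2 - 33*l + 90) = (l - 5)^2*(l^4 - 7*l^3 + 13*l^2 + 3*l - 18) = (l - 5)^2*(l + 1)*(l^3 - 8*l^2 + 21*l - 18) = (l - 5)^2*(l - 2)*(l + 1)*(l^2 - 6*l + 9) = (l - 5)^2*(l - 3)*(l - 2)*(l + 1)*(l - 3)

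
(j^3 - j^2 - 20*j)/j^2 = j - 1 - 20/j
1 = 1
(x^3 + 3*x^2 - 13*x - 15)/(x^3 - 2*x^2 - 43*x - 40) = (x - 3)/(x - 8)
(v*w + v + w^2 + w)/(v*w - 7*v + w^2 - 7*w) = (w + 1)/(w - 7)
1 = 1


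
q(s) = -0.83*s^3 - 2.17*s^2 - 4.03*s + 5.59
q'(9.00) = -244.78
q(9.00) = -811.52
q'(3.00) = -39.46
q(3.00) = -48.44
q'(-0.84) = -2.14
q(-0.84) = 7.94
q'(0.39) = -6.10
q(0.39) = 3.64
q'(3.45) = -48.64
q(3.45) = -68.22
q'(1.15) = -12.31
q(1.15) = -3.18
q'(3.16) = -42.61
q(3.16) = -55.00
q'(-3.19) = -15.52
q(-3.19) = 23.31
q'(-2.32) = -7.36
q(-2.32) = 13.62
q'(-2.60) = -9.58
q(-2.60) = 15.99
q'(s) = -2.49*s^2 - 4.34*s - 4.03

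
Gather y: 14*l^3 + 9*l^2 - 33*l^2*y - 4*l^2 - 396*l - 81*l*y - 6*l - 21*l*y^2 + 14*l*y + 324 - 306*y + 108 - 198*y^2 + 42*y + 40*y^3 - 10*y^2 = 14*l^3 + 5*l^2 - 402*l + 40*y^3 + y^2*(-21*l - 208) + y*(-33*l^2 - 67*l - 264) + 432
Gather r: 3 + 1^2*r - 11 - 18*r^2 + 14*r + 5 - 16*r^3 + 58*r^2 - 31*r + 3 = -16*r^3 + 40*r^2 - 16*r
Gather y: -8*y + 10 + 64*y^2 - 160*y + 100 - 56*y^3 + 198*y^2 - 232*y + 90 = -56*y^3 + 262*y^2 - 400*y + 200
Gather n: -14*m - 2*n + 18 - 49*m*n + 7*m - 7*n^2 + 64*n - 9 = -7*m - 7*n^2 + n*(62 - 49*m) + 9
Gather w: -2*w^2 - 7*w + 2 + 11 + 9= -2*w^2 - 7*w + 22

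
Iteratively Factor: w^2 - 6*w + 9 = (w - 3)*(w - 3)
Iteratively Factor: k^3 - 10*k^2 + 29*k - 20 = (k - 4)*(k^2 - 6*k + 5) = (k - 4)*(k - 1)*(k - 5)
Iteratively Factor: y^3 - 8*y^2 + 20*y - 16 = (y - 2)*(y^2 - 6*y + 8) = (y - 2)^2*(y - 4)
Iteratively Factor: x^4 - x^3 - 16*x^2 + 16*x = (x + 4)*(x^3 - 5*x^2 + 4*x) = x*(x + 4)*(x^2 - 5*x + 4) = x*(x - 1)*(x + 4)*(x - 4)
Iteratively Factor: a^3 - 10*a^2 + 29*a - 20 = (a - 4)*(a^2 - 6*a + 5) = (a - 5)*(a - 4)*(a - 1)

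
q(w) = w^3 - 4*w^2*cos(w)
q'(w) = 4*w^2*sin(w) + 3*w^2 - 8*w*cos(w)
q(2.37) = 29.42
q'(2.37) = 46.11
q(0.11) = -0.05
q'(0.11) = -0.83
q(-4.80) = -118.66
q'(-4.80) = 164.29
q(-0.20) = -0.16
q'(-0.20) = 1.66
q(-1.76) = -3.12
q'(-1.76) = -5.52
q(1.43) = 1.78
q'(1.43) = 12.63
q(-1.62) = -3.74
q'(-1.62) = -3.25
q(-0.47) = -0.89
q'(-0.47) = 3.61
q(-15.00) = -2691.28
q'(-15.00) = -1.42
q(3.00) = 62.64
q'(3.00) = 55.84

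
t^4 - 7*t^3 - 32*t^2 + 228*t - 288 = (t - 8)*(t - 3)*(t - 2)*(t + 6)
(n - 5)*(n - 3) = n^2 - 8*n + 15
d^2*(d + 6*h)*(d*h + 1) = d^4*h + 6*d^3*h^2 + d^3 + 6*d^2*h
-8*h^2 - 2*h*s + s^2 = (-4*h + s)*(2*h + s)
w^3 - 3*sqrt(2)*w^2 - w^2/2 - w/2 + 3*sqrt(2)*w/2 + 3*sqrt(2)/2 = (w - 1)*(w + 1/2)*(w - 3*sqrt(2))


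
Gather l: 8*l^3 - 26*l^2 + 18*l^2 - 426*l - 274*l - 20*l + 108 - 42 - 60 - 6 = 8*l^3 - 8*l^2 - 720*l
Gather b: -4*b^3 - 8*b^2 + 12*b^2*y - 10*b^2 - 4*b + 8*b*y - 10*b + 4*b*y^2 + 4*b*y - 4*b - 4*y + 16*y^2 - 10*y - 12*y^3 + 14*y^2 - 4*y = -4*b^3 + b^2*(12*y - 18) + b*(4*y^2 + 12*y - 18) - 12*y^3 + 30*y^2 - 18*y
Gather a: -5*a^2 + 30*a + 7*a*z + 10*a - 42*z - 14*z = -5*a^2 + a*(7*z + 40) - 56*z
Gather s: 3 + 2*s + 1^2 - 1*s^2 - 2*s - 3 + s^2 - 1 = 0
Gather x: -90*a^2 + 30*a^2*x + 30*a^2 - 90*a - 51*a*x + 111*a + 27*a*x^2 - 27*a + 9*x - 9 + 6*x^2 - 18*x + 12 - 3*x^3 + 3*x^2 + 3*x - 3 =-60*a^2 - 6*a - 3*x^3 + x^2*(27*a + 9) + x*(30*a^2 - 51*a - 6)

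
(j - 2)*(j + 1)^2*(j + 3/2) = j^4 + 3*j^3/2 - 3*j^2 - 13*j/2 - 3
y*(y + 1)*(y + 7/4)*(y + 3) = y^4 + 23*y^3/4 + 10*y^2 + 21*y/4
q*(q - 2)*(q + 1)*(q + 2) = q^4 + q^3 - 4*q^2 - 4*q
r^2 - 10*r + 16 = (r - 8)*(r - 2)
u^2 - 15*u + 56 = (u - 8)*(u - 7)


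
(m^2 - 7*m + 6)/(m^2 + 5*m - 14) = (m^2 - 7*m + 6)/(m^2 + 5*m - 14)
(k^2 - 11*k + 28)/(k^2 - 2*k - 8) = (k - 7)/(k + 2)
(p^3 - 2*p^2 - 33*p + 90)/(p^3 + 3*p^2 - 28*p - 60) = (p - 3)/(p + 2)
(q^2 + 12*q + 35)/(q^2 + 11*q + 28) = (q + 5)/(q + 4)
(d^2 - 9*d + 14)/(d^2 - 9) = (d^2 - 9*d + 14)/(d^2 - 9)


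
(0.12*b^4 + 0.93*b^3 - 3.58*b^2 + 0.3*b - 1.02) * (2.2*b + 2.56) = 0.264*b^5 + 2.3532*b^4 - 5.4952*b^3 - 8.5048*b^2 - 1.476*b - 2.6112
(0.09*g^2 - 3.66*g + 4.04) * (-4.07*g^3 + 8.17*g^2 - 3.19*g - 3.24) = -0.3663*g^5 + 15.6315*g^4 - 46.6321*g^3 + 44.3906*g^2 - 1.0292*g - 13.0896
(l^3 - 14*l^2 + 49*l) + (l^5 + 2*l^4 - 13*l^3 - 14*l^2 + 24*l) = l^5 + 2*l^4 - 12*l^3 - 28*l^2 + 73*l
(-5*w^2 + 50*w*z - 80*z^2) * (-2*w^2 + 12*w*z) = 10*w^4 - 160*w^3*z + 760*w^2*z^2 - 960*w*z^3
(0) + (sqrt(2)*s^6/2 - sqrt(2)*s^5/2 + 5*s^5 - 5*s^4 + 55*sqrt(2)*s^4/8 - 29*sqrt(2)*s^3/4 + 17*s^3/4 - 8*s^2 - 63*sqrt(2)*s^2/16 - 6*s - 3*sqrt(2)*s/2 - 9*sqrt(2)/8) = sqrt(2)*s^6/2 - sqrt(2)*s^5/2 + 5*s^5 - 5*s^4 + 55*sqrt(2)*s^4/8 - 29*sqrt(2)*s^3/4 + 17*s^3/4 - 8*s^2 - 63*sqrt(2)*s^2/16 - 6*s - 3*sqrt(2)*s/2 - 9*sqrt(2)/8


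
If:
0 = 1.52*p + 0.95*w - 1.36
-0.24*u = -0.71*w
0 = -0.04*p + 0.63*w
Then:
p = 0.86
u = 0.16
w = 0.05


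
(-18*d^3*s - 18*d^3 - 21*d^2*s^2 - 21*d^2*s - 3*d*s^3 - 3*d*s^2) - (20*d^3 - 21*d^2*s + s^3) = -18*d^3*s - 38*d^3 - 21*d^2*s^2 - 3*d*s^3 - 3*d*s^2 - s^3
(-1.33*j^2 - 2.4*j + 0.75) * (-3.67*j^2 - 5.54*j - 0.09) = 4.8811*j^4 + 16.1762*j^3 + 10.6632*j^2 - 3.939*j - 0.0675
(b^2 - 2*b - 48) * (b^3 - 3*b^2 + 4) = b^5 - 5*b^4 - 42*b^3 + 148*b^2 - 8*b - 192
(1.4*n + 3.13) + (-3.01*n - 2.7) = 0.43 - 1.61*n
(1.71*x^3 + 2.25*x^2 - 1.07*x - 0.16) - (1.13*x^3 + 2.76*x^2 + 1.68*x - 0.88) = 0.58*x^3 - 0.51*x^2 - 2.75*x + 0.72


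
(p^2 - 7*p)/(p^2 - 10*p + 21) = p/(p - 3)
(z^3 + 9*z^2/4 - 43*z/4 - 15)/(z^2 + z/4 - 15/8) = 2*(4*z^3 + 9*z^2 - 43*z - 60)/(8*z^2 + 2*z - 15)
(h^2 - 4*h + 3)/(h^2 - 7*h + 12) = (h - 1)/(h - 4)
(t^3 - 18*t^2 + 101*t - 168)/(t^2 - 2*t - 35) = (t^2 - 11*t + 24)/(t + 5)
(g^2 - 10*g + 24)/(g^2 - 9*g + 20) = (g - 6)/(g - 5)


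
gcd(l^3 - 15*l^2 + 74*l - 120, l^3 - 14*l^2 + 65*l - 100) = l^2 - 9*l + 20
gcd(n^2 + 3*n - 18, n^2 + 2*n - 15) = n - 3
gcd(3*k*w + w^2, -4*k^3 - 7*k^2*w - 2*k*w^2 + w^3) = 1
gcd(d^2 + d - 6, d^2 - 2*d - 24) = 1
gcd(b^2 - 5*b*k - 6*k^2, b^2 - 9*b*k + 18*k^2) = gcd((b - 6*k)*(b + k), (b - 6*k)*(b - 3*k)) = b - 6*k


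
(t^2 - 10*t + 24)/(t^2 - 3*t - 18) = (t - 4)/(t + 3)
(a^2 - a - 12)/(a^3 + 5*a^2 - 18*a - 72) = 1/(a + 6)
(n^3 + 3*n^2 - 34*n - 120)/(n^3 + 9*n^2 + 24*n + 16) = (n^2 - n - 30)/(n^2 + 5*n + 4)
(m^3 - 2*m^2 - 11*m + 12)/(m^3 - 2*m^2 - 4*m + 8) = (m^3 - 2*m^2 - 11*m + 12)/(m^3 - 2*m^2 - 4*m + 8)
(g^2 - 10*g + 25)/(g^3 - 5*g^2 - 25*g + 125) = 1/(g + 5)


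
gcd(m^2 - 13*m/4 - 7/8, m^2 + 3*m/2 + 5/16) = m + 1/4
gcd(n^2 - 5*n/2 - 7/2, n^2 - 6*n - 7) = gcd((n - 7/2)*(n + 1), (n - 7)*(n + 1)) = n + 1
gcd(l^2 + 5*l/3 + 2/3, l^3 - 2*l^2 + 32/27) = l + 2/3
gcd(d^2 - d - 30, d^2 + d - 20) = d + 5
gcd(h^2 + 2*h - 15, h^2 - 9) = h - 3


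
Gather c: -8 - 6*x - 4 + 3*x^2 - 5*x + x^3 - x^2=x^3 + 2*x^2 - 11*x - 12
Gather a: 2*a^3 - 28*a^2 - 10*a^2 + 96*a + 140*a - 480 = 2*a^3 - 38*a^2 + 236*a - 480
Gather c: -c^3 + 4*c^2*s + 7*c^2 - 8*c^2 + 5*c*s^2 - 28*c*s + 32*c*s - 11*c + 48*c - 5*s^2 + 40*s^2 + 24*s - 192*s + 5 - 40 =-c^3 + c^2*(4*s - 1) + c*(5*s^2 + 4*s + 37) + 35*s^2 - 168*s - 35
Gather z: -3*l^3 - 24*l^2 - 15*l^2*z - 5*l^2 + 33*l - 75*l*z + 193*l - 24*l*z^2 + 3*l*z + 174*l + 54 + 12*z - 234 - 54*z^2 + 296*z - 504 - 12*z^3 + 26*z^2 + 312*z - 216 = -3*l^3 - 29*l^2 + 400*l - 12*z^3 + z^2*(-24*l - 28) + z*(-15*l^2 - 72*l + 620) - 900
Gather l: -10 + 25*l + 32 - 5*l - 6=20*l + 16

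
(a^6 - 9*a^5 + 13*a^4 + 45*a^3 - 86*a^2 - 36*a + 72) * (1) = a^6 - 9*a^5 + 13*a^4 + 45*a^3 - 86*a^2 - 36*a + 72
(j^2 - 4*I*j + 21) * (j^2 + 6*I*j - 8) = j^4 + 2*I*j^3 + 37*j^2 + 158*I*j - 168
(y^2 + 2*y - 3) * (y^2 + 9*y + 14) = y^4 + 11*y^3 + 29*y^2 + y - 42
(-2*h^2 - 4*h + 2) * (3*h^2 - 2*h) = -6*h^4 - 8*h^3 + 14*h^2 - 4*h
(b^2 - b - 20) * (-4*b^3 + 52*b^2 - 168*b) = -4*b^5 + 56*b^4 - 140*b^3 - 872*b^2 + 3360*b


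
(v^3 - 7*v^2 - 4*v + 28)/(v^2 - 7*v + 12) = (v^3 - 7*v^2 - 4*v + 28)/(v^2 - 7*v + 12)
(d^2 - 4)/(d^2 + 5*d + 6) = (d - 2)/(d + 3)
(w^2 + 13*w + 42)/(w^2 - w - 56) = (w + 6)/(w - 8)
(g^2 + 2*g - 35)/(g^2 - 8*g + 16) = (g^2 + 2*g - 35)/(g^2 - 8*g + 16)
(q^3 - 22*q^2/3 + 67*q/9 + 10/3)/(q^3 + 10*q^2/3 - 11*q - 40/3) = (9*q^3 - 66*q^2 + 67*q + 30)/(3*(3*q^3 + 10*q^2 - 33*q - 40))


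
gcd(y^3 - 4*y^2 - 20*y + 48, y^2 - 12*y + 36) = y - 6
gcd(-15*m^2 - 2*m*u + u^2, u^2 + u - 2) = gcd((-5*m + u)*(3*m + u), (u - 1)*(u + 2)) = 1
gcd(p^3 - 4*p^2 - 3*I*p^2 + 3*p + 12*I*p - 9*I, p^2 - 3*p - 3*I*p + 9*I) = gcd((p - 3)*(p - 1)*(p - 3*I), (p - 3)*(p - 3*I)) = p^2 + p*(-3 - 3*I) + 9*I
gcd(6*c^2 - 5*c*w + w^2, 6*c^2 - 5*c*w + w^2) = 6*c^2 - 5*c*w + w^2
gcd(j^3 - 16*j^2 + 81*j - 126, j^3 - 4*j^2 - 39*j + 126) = j^2 - 10*j + 21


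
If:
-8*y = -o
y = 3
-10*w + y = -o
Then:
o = 24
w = 27/10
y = 3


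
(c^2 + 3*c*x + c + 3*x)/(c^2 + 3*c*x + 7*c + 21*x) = (c + 1)/(c + 7)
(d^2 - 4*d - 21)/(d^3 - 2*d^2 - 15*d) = (d - 7)/(d*(d - 5))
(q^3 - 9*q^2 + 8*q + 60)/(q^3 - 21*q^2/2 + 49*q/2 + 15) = 2*(q + 2)/(2*q + 1)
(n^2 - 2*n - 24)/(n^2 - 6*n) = (n + 4)/n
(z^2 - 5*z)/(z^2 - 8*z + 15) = z/(z - 3)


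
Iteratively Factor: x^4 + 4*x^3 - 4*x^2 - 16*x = (x - 2)*(x^3 + 6*x^2 + 8*x) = (x - 2)*(x + 2)*(x^2 + 4*x) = x*(x - 2)*(x + 2)*(x + 4)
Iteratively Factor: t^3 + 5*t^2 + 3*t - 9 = (t + 3)*(t^2 + 2*t - 3) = (t + 3)^2*(t - 1)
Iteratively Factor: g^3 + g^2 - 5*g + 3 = (g - 1)*(g^2 + 2*g - 3) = (g - 1)^2*(g + 3)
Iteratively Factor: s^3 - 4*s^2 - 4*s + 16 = (s + 2)*(s^2 - 6*s + 8) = (s - 2)*(s + 2)*(s - 4)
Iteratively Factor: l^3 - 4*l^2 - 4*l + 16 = (l - 2)*(l^2 - 2*l - 8) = (l - 2)*(l + 2)*(l - 4)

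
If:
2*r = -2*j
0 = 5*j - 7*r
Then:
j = 0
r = 0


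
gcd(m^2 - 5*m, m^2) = m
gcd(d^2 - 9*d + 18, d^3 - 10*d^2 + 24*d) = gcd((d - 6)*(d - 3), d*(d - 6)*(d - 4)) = d - 6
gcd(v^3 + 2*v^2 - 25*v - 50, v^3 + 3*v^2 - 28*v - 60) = v^2 - 3*v - 10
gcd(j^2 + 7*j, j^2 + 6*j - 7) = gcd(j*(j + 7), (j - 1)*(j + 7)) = j + 7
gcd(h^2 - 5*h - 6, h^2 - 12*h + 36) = h - 6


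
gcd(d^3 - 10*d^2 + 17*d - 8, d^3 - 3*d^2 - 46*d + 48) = d^2 - 9*d + 8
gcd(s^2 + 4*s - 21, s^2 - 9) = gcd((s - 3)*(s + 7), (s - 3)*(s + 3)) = s - 3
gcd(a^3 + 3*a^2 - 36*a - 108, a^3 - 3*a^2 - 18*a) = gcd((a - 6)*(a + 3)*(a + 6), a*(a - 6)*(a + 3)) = a^2 - 3*a - 18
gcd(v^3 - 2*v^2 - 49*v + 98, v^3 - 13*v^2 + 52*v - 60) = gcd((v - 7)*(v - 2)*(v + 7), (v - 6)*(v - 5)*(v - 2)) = v - 2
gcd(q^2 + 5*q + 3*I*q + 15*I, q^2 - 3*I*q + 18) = q + 3*I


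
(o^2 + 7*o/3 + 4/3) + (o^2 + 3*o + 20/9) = 2*o^2 + 16*o/3 + 32/9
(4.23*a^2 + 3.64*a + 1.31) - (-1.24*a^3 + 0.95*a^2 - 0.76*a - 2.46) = 1.24*a^3 + 3.28*a^2 + 4.4*a + 3.77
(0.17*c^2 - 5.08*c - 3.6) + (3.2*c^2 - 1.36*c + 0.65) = 3.37*c^2 - 6.44*c - 2.95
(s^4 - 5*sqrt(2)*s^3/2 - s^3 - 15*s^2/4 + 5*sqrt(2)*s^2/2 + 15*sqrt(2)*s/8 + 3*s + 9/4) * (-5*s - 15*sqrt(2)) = -5*s^5 - 5*sqrt(2)*s^4/2 + 5*s^4 + 5*sqrt(2)*s^3/2 + 375*s^3/4 - 90*s^2 + 375*sqrt(2)*s^2/8 - 135*s/2 - 45*sqrt(2)*s - 135*sqrt(2)/4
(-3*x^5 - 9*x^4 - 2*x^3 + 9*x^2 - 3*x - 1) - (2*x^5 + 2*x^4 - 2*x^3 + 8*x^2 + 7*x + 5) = -5*x^5 - 11*x^4 + x^2 - 10*x - 6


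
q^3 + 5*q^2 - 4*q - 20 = (q - 2)*(q + 2)*(q + 5)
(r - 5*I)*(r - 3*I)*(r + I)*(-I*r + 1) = -I*r^4 - 6*r^3 - 22*r - 15*I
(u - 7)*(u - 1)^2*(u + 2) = u^4 - 7*u^3 - 3*u^2 + 23*u - 14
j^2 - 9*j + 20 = (j - 5)*(j - 4)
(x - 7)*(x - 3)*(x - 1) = x^3 - 11*x^2 + 31*x - 21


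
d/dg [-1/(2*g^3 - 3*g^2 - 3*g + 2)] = 3*(2*g^2 - 2*g - 1)/(2*g^3 - 3*g^2 - 3*g + 2)^2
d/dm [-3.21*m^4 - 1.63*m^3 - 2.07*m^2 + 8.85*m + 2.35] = -12.84*m^3 - 4.89*m^2 - 4.14*m + 8.85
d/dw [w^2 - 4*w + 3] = 2*w - 4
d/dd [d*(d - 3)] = 2*d - 3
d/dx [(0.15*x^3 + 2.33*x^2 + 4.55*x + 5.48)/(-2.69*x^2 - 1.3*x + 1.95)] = (-0.4035*x^4 - 0.389999999999999*x^3 + 10.088*x^2 + 38.5694*x + 15.9965)/(7.2361*x^4 + 6.994*x^3 - 8.801*x^2 - 5.07*x + 3.8025)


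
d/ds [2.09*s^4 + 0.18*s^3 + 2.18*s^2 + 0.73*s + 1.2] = 8.36*s^3 + 0.54*s^2 + 4.36*s + 0.73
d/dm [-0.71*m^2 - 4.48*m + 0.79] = -1.42*m - 4.48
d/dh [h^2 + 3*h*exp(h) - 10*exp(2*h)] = 3*h*exp(h) + 2*h - 20*exp(2*h) + 3*exp(h)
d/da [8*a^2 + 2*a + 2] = 16*a + 2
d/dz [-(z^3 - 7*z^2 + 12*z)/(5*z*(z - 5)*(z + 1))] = (-3*z^2 + 34*z - 83)/(5*(z^4 - 8*z^3 + 6*z^2 + 40*z + 25))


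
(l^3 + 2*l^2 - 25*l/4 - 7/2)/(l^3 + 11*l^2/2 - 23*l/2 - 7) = (l + 7/2)/(l + 7)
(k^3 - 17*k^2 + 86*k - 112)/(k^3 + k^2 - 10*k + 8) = (k^2 - 15*k + 56)/(k^2 + 3*k - 4)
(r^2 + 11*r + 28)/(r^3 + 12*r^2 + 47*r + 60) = (r + 7)/(r^2 + 8*r + 15)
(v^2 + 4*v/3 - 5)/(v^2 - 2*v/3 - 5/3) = (v + 3)/(v + 1)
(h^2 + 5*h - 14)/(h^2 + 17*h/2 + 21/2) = 2*(h - 2)/(2*h + 3)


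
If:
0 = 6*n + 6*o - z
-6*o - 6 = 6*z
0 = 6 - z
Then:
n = 8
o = -7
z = 6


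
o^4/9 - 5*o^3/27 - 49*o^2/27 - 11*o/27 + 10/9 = (o/3 + 1/3)*(o/3 + 1)*(o - 5)*(o - 2/3)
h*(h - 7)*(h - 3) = h^3 - 10*h^2 + 21*h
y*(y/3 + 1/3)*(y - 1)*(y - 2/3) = y^4/3 - 2*y^3/9 - y^2/3 + 2*y/9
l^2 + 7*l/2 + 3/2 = (l + 1/2)*(l + 3)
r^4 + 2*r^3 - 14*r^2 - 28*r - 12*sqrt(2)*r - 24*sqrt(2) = (r + 2)*(r - 3*sqrt(2))*(r + sqrt(2))*(r + 2*sqrt(2))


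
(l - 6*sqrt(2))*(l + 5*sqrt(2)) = l^2 - sqrt(2)*l - 60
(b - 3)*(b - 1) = b^2 - 4*b + 3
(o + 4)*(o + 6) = o^2 + 10*o + 24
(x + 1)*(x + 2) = x^2 + 3*x + 2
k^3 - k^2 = k^2*(k - 1)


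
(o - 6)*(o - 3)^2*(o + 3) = o^4 - 9*o^3 + 9*o^2 + 81*o - 162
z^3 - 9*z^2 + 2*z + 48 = (z - 8)*(z - 3)*(z + 2)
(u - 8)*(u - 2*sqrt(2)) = u^2 - 8*u - 2*sqrt(2)*u + 16*sqrt(2)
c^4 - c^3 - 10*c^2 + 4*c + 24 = (c - 3)*(c - 2)*(c + 2)^2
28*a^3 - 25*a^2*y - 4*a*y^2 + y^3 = (-7*a + y)*(-a + y)*(4*a + y)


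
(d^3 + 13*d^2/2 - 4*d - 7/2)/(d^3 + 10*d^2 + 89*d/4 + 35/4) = 2*(d - 1)/(2*d + 5)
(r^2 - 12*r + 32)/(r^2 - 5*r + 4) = (r - 8)/(r - 1)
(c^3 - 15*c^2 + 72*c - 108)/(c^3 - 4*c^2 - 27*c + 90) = (c - 6)/(c + 5)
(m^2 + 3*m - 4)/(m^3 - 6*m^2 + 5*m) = (m + 4)/(m*(m - 5))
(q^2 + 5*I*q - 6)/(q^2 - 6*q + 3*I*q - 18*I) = (q + 2*I)/(q - 6)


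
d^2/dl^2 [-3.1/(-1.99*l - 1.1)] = 24.55262/(1.99*l + 1.1)^3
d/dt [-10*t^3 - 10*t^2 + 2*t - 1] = -30*t^2 - 20*t + 2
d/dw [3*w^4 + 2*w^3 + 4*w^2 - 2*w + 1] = 12*w^3 + 6*w^2 + 8*w - 2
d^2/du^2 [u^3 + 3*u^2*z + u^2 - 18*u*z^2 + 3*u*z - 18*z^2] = 6*u + 6*z + 2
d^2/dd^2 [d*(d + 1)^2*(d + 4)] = 12*d^2 + 36*d + 18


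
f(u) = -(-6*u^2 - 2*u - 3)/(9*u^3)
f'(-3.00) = -0.07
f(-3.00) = -0.21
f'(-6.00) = -0.02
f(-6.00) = -0.11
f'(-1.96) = -0.18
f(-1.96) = -0.33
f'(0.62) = -10.37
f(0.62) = 3.05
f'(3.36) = -0.08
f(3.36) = 0.23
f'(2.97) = -0.11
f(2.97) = 0.26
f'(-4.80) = -0.03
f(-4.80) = -0.13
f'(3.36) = -0.08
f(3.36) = 0.23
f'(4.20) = -0.05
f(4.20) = 0.18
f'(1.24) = -1.09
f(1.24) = 0.86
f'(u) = -(-12*u - 2)/(9*u^3) + (-6*u^2 - 2*u - 3)/(3*u^4) = (-6*u^2 - 4*u - 9)/(9*u^4)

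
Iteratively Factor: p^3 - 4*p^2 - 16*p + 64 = (p - 4)*(p^2 - 16) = (p - 4)*(p + 4)*(p - 4)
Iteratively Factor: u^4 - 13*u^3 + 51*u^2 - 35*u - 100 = (u + 1)*(u^3 - 14*u^2 + 65*u - 100) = (u - 5)*(u + 1)*(u^2 - 9*u + 20) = (u - 5)^2*(u + 1)*(u - 4)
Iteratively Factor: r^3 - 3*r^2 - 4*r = (r + 1)*(r^2 - 4*r) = (r - 4)*(r + 1)*(r)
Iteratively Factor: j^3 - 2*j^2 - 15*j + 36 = (j - 3)*(j^2 + j - 12) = (j - 3)^2*(j + 4)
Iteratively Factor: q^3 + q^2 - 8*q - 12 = (q + 2)*(q^2 - q - 6) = (q + 2)^2*(q - 3)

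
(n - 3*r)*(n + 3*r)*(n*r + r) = n^3*r + n^2*r - 9*n*r^3 - 9*r^3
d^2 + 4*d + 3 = (d + 1)*(d + 3)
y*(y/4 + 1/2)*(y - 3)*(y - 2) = y^4/4 - 3*y^3/4 - y^2 + 3*y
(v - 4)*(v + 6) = v^2 + 2*v - 24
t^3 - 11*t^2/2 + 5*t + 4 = (t - 4)*(t - 2)*(t + 1/2)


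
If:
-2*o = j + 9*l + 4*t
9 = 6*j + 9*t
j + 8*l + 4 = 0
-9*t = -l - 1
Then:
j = 68/47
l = -32/47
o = 320/141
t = 5/141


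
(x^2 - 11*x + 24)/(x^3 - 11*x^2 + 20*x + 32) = (x - 3)/(x^2 - 3*x - 4)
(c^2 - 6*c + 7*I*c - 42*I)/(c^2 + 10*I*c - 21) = (c - 6)/(c + 3*I)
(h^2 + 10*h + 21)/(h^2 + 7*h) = (h + 3)/h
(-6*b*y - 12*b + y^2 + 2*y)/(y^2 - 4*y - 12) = (-6*b + y)/(y - 6)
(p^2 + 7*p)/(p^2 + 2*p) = (p + 7)/(p + 2)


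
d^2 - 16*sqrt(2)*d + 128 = (d - 8*sqrt(2))^2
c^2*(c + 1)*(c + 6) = c^4 + 7*c^3 + 6*c^2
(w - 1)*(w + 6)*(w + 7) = w^3 + 12*w^2 + 29*w - 42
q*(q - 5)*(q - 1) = q^3 - 6*q^2 + 5*q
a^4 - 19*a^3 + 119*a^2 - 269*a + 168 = (a - 8)*(a - 7)*(a - 3)*(a - 1)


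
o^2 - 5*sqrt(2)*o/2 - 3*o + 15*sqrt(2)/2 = (o - 3)*(o - 5*sqrt(2)/2)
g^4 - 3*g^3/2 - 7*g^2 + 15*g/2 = g*(g - 3)*(g - 1)*(g + 5/2)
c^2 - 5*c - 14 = (c - 7)*(c + 2)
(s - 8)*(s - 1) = s^2 - 9*s + 8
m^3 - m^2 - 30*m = m*(m - 6)*(m + 5)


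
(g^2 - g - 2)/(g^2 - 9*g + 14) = (g + 1)/(g - 7)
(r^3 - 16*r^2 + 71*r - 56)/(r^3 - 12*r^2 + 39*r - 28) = (r - 8)/(r - 4)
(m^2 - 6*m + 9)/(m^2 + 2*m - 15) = (m - 3)/(m + 5)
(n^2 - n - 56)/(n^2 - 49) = (n - 8)/(n - 7)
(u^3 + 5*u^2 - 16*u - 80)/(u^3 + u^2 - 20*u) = (u + 4)/u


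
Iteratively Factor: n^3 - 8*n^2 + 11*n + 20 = (n - 5)*(n^2 - 3*n - 4) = (n - 5)*(n - 4)*(n + 1)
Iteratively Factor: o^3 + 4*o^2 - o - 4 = (o + 1)*(o^2 + 3*o - 4) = (o + 1)*(o + 4)*(o - 1)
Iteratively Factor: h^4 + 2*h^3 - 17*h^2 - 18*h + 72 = (h - 3)*(h^3 + 5*h^2 - 2*h - 24) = (h - 3)*(h + 3)*(h^2 + 2*h - 8) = (h - 3)*(h - 2)*(h + 3)*(h + 4)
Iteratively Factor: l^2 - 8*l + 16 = (l - 4)*(l - 4)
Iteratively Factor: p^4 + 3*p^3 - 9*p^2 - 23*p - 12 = (p - 3)*(p^3 + 6*p^2 + 9*p + 4) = (p - 3)*(p + 1)*(p^2 + 5*p + 4) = (p - 3)*(p + 1)^2*(p + 4)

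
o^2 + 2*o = o*(o + 2)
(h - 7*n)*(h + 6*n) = h^2 - h*n - 42*n^2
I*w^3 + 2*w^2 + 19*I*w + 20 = (w - 5*I)*(w + 4*I)*(I*w + 1)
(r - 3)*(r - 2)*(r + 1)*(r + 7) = r^4 + 3*r^3 - 27*r^2 + 13*r + 42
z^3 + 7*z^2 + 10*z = z*(z + 2)*(z + 5)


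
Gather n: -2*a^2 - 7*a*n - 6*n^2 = -2*a^2 - 7*a*n - 6*n^2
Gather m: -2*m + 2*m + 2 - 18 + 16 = 0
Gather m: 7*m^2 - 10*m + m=7*m^2 - 9*m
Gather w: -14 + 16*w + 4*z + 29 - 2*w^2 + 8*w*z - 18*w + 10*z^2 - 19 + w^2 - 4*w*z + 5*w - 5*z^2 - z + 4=-w^2 + w*(4*z + 3) + 5*z^2 + 3*z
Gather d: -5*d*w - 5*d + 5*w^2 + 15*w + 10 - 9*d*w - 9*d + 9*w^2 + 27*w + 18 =d*(-14*w - 14) + 14*w^2 + 42*w + 28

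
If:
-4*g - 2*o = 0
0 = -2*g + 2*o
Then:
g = 0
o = 0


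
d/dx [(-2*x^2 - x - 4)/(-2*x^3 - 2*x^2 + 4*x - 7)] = (-4*x^4 - 4*x^3 - 34*x^2 + 12*x + 23)/(4*x^6 + 8*x^5 - 12*x^4 + 12*x^3 + 44*x^2 - 56*x + 49)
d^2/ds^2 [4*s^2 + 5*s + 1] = 8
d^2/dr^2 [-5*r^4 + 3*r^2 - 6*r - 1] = 6 - 60*r^2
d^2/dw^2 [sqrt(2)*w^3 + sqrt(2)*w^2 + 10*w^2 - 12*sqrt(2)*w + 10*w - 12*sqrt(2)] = 6*sqrt(2)*w + 2*sqrt(2) + 20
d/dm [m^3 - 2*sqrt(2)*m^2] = m*(3*m - 4*sqrt(2))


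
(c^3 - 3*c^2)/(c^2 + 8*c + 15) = c^2*(c - 3)/(c^2 + 8*c + 15)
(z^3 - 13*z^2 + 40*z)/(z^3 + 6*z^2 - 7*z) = (z^2 - 13*z + 40)/(z^2 + 6*z - 7)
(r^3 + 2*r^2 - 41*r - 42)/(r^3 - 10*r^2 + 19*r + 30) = (r + 7)/(r - 5)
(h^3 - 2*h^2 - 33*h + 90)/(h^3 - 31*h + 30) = (h - 3)/(h - 1)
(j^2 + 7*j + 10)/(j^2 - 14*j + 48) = (j^2 + 7*j + 10)/(j^2 - 14*j + 48)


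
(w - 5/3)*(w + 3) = w^2 + 4*w/3 - 5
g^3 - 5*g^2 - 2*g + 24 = (g - 4)*(g - 3)*(g + 2)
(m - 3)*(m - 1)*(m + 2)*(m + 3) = m^4 + m^3 - 11*m^2 - 9*m + 18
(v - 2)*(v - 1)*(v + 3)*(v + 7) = v^4 + 7*v^3 - 7*v^2 - 43*v + 42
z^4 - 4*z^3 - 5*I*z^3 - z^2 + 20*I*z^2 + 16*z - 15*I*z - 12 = (z - 3)*(z - 1)*(z - 4*I)*(z - I)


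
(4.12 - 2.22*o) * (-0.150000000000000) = 0.333*o - 0.618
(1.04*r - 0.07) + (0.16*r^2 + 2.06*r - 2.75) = 0.16*r^2 + 3.1*r - 2.82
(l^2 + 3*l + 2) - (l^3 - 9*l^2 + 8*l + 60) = -l^3 + 10*l^2 - 5*l - 58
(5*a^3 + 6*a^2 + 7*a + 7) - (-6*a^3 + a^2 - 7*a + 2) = 11*a^3 + 5*a^2 + 14*a + 5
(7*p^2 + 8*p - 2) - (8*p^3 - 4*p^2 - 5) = -8*p^3 + 11*p^2 + 8*p + 3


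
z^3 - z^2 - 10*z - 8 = (z - 4)*(z + 1)*(z + 2)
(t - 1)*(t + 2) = t^2 + t - 2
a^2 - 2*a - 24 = (a - 6)*(a + 4)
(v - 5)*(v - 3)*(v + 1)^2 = v^4 - 6*v^3 + 22*v + 15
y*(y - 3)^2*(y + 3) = y^4 - 3*y^3 - 9*y^2 + 27*y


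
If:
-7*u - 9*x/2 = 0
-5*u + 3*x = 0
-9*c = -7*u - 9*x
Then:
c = 0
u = 0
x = 0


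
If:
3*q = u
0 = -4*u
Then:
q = 0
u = 0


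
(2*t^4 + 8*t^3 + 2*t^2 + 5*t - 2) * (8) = 16*t^4 + 64*t^3 + 16*t^2 + 40*t - 16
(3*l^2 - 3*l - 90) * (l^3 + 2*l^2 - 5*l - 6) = 3*l^5 + 3*l^4 - 111*l^3 - 183*l^2 + 468*l + 540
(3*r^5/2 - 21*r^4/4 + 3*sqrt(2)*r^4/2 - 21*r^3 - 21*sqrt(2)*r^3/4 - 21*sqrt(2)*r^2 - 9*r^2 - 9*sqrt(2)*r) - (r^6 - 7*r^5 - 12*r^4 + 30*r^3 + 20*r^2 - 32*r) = -r^6 + 17*r^5/2 + 3*sqrt(2)*r^4/2 + 27*r^4/4 - 51*r^3 - 21*sqrt(2)*r^3/4 - 21*sqrt(2)*r^2 - 29*r^2 - 9*sqrt(2)*r + 32*r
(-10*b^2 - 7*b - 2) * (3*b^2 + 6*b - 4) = -30*b^4 - 81*b^3 - 8*b^2 + 16*b + 8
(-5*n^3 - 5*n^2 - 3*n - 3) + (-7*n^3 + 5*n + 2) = -12*n^3 - 5*n^2 + 2*n - 1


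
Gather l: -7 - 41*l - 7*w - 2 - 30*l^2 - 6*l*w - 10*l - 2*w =-30*l^2 + l*(-6*w - 51) - 9*w - 9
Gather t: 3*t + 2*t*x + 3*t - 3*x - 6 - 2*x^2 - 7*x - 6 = t*(2*x + 6) - 2*x^2 - 10*x - 12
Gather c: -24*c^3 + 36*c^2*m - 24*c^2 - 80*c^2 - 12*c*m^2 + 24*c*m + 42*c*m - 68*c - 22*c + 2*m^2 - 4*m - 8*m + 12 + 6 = -24*c^3 + c^2*(36*m - 104) + c*(-12*m^2 + 66*m - 90) + 2*m^2 - 12*m + 18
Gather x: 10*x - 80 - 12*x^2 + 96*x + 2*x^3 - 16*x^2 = 2*x^3 - 28*x^2 + 106*x - 80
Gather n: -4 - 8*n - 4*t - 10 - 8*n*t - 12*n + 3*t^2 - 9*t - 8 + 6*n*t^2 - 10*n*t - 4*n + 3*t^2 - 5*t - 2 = n*(6*t^2 - 18*t - 24) + 6*t^2 - 18*t - 24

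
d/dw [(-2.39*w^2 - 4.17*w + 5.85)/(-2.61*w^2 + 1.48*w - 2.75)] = (-14.4209*w^2 + 43.682*w + 2.8095)/(6.8121*w^4 - 7.7256*w^3 + 16.5454*w^2 - 8.14*w + 7.5625)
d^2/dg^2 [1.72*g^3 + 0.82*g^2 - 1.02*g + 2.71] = 10.32*g + 1.64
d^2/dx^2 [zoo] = 0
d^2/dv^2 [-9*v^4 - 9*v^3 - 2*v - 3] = 54*v*(-2*v - 1)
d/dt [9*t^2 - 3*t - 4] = 18*t - 3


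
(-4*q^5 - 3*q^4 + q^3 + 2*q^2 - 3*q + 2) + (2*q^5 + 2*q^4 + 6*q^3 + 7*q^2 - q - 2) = -2*q^5 - q^4 + 7*q^3 + 9*q^2 - 4*q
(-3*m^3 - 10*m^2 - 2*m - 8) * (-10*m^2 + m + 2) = 30*m^5 + 97*m^4 + 4*m^3 + 58*m^2 - 12*m - 16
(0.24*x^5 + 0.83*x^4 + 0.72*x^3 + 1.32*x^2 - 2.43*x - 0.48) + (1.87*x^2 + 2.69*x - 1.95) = 0.24*x^5 + 0.83*x^4 + 0.72*x^3 + 3.19*x^2 + 0.26*x - 2.43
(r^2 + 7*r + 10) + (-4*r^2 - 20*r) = -3*r^2 - 13*r + 10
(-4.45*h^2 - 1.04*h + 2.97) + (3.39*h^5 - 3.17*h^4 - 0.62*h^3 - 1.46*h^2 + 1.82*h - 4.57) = 3.39*h^5 - 3.17*h^4 - 0.62*h^3 - 5.91*h^2 + 0.78*h - 1.6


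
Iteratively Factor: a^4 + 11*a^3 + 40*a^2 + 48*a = (a)*(a^3 + 11*a^2 + 40*a + 48) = a*(a + 4)*(a^2 + 7*a + 12) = a*(a + 4)^2*(a + 3)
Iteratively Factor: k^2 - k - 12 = (k + 3)*(k - 4)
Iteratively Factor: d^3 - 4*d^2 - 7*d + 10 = (d - 5)*(d^2 + d - 2) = (d - 5)*(d + 2)*(d - 1)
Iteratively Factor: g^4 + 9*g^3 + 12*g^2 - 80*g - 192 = (g - 3)*(g^3 + 12*g^2 + 48*g + 64) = (g - 3)*(g + 4)*(g^2 + 8*g + 16) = (g - 3)*(g + 4)^2*(g + 4)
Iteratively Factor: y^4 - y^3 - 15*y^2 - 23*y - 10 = (y + 1)*(y^3 - 2*y^2 - 13*y - 10) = (y + 1)^2*(y^2 - 3*y - 10) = (y + 1)^2*(y + 2)*(y - 5)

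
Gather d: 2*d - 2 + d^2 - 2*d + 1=d^2 - 1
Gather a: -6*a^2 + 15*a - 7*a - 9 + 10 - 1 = -6*a^2 + 8*a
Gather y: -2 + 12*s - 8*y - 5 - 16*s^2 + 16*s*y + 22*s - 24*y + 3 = -16*s^2 + 34*s + y*(16*s - 32) - 4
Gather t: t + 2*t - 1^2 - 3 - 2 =3*t - 6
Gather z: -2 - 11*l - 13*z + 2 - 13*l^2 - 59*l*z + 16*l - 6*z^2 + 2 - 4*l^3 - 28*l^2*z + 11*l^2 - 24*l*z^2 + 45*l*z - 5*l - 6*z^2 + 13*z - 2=-4*l^3 - 2*l^2 + z^2*(-24*l - 12) + z*(-28*l^2 - 14*l)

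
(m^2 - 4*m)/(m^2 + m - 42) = m*(m - 4)/(m^2 + m - 42)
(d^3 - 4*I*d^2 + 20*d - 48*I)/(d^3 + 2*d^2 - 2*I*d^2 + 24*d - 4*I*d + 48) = (d - 2*I)/(d + 2)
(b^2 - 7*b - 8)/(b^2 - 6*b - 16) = (b + 1)/(b + 2)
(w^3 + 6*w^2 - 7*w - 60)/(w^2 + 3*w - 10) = (w^2 + w - 12)/(w - 2)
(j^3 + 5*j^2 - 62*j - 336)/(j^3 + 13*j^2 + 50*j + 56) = (j^2 - 2*j - 48)/(j^2 + 6*j + 8)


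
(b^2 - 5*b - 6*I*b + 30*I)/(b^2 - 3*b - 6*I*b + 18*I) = (b - 5)/(b - 3)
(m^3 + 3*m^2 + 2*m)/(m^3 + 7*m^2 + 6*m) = (m + 2)/(m + 6)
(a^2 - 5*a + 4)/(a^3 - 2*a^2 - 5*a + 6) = (a - 4)/(a^2 - a - 6)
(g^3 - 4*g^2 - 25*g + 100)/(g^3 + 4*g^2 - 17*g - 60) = (g - 5)/(g + 3)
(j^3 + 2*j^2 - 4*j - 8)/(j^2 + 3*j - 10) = (j^2 + 4*j + 4)/(j + 5)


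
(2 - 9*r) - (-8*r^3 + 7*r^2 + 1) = 8*r^3 - 7*r^2 - 9*r + 1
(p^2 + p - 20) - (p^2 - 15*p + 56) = 16*p - 76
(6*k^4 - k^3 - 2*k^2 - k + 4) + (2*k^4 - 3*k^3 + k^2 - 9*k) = 8*k^4 - 4*k^3 - k^2 - 10*k + 4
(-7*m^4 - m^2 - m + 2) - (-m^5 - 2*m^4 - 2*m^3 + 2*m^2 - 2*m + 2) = m^5 - 5*m^4 + 2*m^3 - 3*m^2 + m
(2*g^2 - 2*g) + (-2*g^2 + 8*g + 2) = 6*g + 2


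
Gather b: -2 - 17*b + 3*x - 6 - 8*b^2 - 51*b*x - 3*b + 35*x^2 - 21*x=-8*b^2 + b*(-51*x - 20) + 35*x^2 - 18*x - 8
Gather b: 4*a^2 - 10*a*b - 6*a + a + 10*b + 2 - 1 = 4*a^2 - 5*a + b*(10 - 10*a) + 1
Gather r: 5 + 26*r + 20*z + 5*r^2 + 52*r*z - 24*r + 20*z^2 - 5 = 5*r^2 + r*(52*z + 2) + 20*z^2 + 20*z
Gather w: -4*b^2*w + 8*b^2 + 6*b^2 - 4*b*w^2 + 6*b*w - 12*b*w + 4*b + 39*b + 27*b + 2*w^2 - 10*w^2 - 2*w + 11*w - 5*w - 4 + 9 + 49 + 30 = 14*b^2 + 70*b + w^2*(-4*b - 8) + w*(-4*b^2 - 6*b + 4) + 84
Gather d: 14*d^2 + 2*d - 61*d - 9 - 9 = 14*d^2 - 59*d - 18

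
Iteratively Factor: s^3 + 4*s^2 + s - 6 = (s + 3)*(s^2 + s - 2) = (s + 2)*(s + 3)*(s - 1)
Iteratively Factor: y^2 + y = (y)*(y + 1)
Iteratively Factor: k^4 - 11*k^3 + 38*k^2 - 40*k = (k - 4)*(k^3 - 7*k^2 + 10*k) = k*(k - 4)*(k^2 - 7*k + 10) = k*(k - 5)*(k - 4)*(k - 2)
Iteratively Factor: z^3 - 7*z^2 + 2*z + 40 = (z - 4)*(z^2 - 3*z - 10) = (z - 5)*(z - 4)*(z + 2)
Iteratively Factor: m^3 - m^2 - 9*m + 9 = (m + 3)*(m^2 - 4*m + 3) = (m - 1)*(m + 3)*(m - 3)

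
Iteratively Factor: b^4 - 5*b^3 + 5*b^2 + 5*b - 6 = (b - 1)*(b^3 - 4*b^2 + b + 6) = (b - 3)*(b - 1)*(b^2 - b - 2) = (b - 3)*(b - 2)*(b - 1)*(b + 1)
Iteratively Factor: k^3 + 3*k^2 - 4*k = (k + 4)*(k^2 - k) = k*(k + 4)*(k - 1)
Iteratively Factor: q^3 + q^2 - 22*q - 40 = (q - 5)*(q^2 + 6*q + 8) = (q - 5)*(q + 2)*(q + 4)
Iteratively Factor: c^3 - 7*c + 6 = (c - 1)*(c^2 + c - 6) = (c - 1)*(c + 3)*(c - 2)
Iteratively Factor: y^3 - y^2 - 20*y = (y + 4)*(y^2 - 5*y) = y*(y + 4)*(y - 5)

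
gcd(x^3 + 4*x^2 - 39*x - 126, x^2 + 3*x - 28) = x + 7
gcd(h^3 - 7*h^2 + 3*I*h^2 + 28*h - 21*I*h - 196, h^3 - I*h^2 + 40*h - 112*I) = h^2 + 3*I*h + 28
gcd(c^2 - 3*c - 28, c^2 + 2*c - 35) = 1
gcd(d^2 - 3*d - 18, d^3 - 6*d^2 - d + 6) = d - 6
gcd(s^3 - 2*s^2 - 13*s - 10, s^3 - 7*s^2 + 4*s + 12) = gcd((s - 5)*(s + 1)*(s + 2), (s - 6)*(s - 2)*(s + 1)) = s + 1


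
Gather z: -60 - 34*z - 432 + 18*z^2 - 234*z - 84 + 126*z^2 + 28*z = 144*z^2 - 240*z - 576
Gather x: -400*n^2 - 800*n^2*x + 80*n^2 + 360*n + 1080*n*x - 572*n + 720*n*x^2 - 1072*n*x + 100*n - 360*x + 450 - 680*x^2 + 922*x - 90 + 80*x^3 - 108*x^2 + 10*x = -320*n^2 - 112*n + 80*x^3 + x^2*(720*n - 788) + x*(-800*n^2 + 8*n + 572) + 360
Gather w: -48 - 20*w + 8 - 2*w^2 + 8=-2*w^2 - 20*w - 32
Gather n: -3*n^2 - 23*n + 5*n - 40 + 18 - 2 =-3*n^2 - 18*n - 24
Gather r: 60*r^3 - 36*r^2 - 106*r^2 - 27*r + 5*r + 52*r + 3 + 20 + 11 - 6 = 60*r^3 - 142*r^2 + 30*r + 28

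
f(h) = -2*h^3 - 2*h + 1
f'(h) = -6*h^2 - 2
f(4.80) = -229.78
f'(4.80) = -140.24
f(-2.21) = 27.01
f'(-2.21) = -31.30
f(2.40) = -31.45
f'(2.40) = -36.56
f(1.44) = -7.85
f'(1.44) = -14.44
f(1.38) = -7.02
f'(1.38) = -13.43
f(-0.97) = 4.77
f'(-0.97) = -7.65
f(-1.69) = 14.03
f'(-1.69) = -19.14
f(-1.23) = 7.18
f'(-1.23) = -11.08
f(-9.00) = 1477.00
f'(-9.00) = -488.00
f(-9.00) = 1477.00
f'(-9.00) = -488.00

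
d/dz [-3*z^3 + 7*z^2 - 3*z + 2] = -9*z^2 + 14*z - 3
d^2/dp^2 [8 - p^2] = -2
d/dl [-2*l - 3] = -2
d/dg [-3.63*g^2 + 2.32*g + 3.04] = 2.32 - 7.26*g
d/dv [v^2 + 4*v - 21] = 2*v + 4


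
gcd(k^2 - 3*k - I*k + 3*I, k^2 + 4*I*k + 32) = 1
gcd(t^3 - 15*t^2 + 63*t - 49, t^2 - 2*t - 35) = t - 7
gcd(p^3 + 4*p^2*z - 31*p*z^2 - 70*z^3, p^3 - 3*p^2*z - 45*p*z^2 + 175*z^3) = -p^2 - 2*p*z + 35*z^2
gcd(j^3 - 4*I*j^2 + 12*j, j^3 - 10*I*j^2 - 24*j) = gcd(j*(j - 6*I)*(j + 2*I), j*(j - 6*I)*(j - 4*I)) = j^2 - 6*I*j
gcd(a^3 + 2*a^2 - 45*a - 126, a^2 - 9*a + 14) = a - 7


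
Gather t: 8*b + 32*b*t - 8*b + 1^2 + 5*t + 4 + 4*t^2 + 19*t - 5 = 4*t^2 + t*(32*b + 24)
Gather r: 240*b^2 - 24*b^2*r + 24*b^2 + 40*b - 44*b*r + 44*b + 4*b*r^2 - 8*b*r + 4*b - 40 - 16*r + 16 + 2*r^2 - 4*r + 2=264*b^2 + 88*b + r^2*(4*b + 2) + r*(-24*b^2 - 52*b - 20) - 22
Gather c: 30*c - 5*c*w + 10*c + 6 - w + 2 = c*(40 - 5*w) - w + 8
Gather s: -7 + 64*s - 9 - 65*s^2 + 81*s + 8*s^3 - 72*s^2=8*s^3 - 137*s^2 + 145*s - 16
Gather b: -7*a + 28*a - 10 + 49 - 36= 21*a + 3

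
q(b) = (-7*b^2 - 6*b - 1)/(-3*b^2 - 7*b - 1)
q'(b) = (-14*b - 6)/(-3*b^2 - 7*b - 1) + (6*b + 7)*(-7*b^2 - 6*b - 1)/(-3*b^2 - 7*b - 1)^2 = (31*b^2 + 8*b - 1)/(9*b^4 + 42*b^3 + 55*b^2 + 14*b + 1)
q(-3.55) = 4.87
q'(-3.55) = 1.85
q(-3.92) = 4.33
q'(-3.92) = 1.15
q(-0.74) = -0.15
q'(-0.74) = 1.56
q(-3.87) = 4.39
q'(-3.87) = 1.22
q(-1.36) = -1.95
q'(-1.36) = 5.15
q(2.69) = 1.63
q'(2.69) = 0.14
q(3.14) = 1.69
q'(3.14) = 0.12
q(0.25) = 1.00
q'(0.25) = 0.34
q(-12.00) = 2.68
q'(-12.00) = 0.04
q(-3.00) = 6.57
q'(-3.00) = 5.18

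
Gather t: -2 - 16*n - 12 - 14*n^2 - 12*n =-14*n^2 - 28*n - 14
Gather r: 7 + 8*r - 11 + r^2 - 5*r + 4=r^2 + 3*r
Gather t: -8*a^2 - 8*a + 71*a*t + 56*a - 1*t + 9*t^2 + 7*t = -8*a^2 + 48*a + 9*t^2 + t*(71*a + 6)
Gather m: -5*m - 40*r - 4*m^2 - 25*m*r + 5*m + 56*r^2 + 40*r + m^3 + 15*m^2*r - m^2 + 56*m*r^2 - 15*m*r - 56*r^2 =m^3 + m^2*(15*r - 5) + m*(56*r^2 - 40*r)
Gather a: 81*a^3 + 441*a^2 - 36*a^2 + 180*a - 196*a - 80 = 81*a^3 + 405*a^2 - 16*a - 80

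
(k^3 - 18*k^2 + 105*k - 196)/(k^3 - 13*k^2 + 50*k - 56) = (k - 7)/(k - 2)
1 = 1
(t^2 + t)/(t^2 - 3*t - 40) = t*(t + 1)/(t^2 - 3*t - 40)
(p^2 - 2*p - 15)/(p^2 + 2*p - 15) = (p^2 - 2*p - 15)/(p^2 + 2*p - 15)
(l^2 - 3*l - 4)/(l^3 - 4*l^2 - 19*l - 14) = (l - 4)/(l^2 - 5*l - 14)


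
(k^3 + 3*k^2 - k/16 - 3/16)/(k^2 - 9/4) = (16*k^3 + 48*k^2 - k - 3)/(4*(4*k^2 - 9))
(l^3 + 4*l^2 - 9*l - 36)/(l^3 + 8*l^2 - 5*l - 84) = (l + 3)/(l + 7)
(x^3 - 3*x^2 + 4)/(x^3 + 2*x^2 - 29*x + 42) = (x^2 - x - 2)/(x^2 + 4*x - 21)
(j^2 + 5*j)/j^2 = (j + 5)/j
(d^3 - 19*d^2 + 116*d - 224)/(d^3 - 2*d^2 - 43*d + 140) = (d^2 - 15*d + 56)/(d^2 + 2*d - 35)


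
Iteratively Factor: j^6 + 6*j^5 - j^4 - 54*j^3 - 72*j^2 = (j + 2)*(j^5 + 4*j^4 - 9*j^3 - 36*j^2) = (j + 2)*(j + 3)*(j^4 + j^3 - 12*j^2) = (j - 3)*(j + 2)*(j + 3)*(j^3 + 4*j^2) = (j - 3)*(j + 2)*(j + 3)*(j + 4)*(j^2) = j*(j - 3)*(j + 2)*(j + 3)*(j + 4)*(j)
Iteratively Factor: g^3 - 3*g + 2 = (g - 1)*(g^2 + g - 2) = (g - 1)*(g + 2)*(g - 1)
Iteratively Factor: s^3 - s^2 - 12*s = (s)*(s^2 - s - 12) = s*(s + 3)*(s - 4)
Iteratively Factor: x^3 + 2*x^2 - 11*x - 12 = (x + 4)*(x^2 - 2*x - 3) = (x + 1)*(x + 4)*(x - 3)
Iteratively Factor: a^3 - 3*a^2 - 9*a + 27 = (a - 3)*(a^2 - 9) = (a - 3)^2*(a + 3)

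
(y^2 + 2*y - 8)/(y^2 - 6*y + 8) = (y + 4)/(y - 4)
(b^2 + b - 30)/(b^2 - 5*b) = (b + 6)/b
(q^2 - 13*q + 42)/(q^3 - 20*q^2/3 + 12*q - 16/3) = 3*(q^2 - 13*q + 42)/(3*q^3 - 20*q^2 + 36*q - 16)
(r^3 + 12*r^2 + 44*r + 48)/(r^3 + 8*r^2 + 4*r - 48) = (r + 2)/(r - 2)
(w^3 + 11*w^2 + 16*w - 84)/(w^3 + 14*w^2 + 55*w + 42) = (w - 2)/(w + 1)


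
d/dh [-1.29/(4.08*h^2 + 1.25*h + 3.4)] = (10.5264*h + 1.6125)/(4.08*h^2 + 1.25*h + 3.4)^2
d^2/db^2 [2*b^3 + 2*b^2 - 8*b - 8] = 12*b + 4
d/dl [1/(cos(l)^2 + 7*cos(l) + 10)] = (2*cos(l) + 7)*sin(l)/(cos(l)^2 + 7*cos(l) + 10)^2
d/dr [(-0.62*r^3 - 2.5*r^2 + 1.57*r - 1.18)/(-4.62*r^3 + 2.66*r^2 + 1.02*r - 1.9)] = (-13.1992*r^4 + 13.242*r^3 - 19.547*r^2 + 15.7776*r - 1.7794)/(21.3444*r^6 - 24.5784*r^5 - 2.3492*r^4 + 22.9824*r^3 - 9.0676*r^2 - 3.876*r + 3.61)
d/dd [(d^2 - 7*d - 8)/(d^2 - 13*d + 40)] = -6/(d^2 - 10*d + 25)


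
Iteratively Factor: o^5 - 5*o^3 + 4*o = (o)*(o^4 - 5*o^2 + 4) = o*(o - 1)*(o^3 + o^2 - 4*o - 4) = o*(o - 1)*(o + 1)*(o^2 - 4) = o*(o - 2)*(o - 1)*(o + 1)*(o + 2)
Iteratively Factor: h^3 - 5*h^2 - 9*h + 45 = (h + 3)*(h^2 - 8*h + 15) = (h - 3)*(h + 3)*(h - 5)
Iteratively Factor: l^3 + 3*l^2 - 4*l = (l)*(l^2 + 3*l - 4) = l*(l - 1)*(l + 4)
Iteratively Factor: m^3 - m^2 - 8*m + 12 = (m - 2)*(m^2 + m - 6) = (m - 2)^2*(m + 3)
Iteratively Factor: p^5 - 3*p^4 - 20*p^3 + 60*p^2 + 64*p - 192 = (p - 3)*(p^4 - 20*p^2 + 64) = (p - 3)*(p - 2)*(p^3 + 2*p^2 - 16*p - 32) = (p - 3)*(p - 2)*(p + 2)*(p^2 - 16) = (p - 3)*(p - 2)*(p + 2)*(p + 4)*(p - 4)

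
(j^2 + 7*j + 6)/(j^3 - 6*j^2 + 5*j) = (j^2 + 7*j + 6)/(j*(j^2 - 6*j + 5))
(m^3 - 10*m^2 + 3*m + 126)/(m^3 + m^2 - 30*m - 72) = (m - 7)/(m + 4)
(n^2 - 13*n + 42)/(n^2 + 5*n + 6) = (n^2 - 13*n + 42)/(n^2 + 5*n + 6)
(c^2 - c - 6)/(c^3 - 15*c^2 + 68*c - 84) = (c^2 - c - 6)/(c^3 - 15*c^2 + 68*c - 84)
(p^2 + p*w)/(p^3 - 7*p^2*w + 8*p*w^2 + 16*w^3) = p/(p^2 - 8*p*w + 16*w^2)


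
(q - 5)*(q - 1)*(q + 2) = q^3 - 4*q^2 - 7*q + 10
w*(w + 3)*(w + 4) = w^3 + 7*w^2 + 12*w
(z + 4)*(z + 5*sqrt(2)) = z^2 + 4*z + 5*sqrt(2)*z + 20*sqrt(2)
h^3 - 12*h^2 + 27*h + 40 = (h - 8)*(h - 5)*(h + 1)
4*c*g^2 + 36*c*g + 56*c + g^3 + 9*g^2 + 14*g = (4*c + g)*(g + 2)*(g + 7)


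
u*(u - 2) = u^2 - 2*u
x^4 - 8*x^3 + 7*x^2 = x^2*(x - 7)*(x - 1)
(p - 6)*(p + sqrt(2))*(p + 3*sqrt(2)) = p^3 - 6*p^2 + 4*sqrt(2)*p^2 - 24*sqrt(2)*p + 6*p - 36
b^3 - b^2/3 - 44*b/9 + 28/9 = (b - 2)*(b - 2/3)*(b + 7/3)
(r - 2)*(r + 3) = r^2 + r - 6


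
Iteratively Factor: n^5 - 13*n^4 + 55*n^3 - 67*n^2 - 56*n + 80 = (n - 1)*(n^4 - 12*n^3 + 43*n^2 - 24*n - 80) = (n - 5)*(n - 1)*(n^3 - 7*n^2 + 8*n + 16) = (n - 5)*(n - 4)*(n - 1)*(n^2 - 3*n - 4) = (n - 5)*(n - 4)*(n - 1)*(n + 1)*(n - 4)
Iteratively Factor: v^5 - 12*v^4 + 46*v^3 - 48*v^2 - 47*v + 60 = (v - 5)*(v^4 - 7*v^3 + 11*v^2 + 7*v - 12) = (v - 5)*(v - 1)*(v^3 - 6*v^2 + 5*v + 12) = (v - 5)*(v - 3)*(v - 1)*(v^2 - 3*v - 4) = (v - 5)*(v - 4)*(v - 3)*(v - 1)*(v + 1)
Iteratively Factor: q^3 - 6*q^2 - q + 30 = (q - 5)*(q^2 - q - 6) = (q - 5)*(q + 2)*(q - 3)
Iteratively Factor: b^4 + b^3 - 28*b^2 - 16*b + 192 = (b + 4)*(b^3 - 3*b^2 - 16*b + 48) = (b - 4)*(b + 4)*(b^2 + b - 12) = (b - 4)*(b + 4)^2*(b - 3)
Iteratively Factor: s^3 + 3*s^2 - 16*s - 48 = (s + 3)*(s^2 - 16) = (s - 4)*(s + 3)*(s + 4)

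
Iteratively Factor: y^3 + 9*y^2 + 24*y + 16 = (y + 4)*(y^2 + 5*y + 4) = (y + 1)*(y + 4)*(y + 4)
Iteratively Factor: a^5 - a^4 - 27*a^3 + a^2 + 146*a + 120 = (a - 5)*(a^4 + 4*a^3 - 7*a^2 - 34*a - 24) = (a - 5)*(a + 4)*(a^3 - 7*a - 6) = (a - 5)*(a + 1)*(a + 4)*(a^2 - a - 6) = (a - 5)*(a + 1)*(a + 2)*(a + 4)*(a - 3)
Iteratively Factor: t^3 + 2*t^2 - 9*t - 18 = (t + 3)*(t^2 - t - 6) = (t - 3)*(t + 3)*(t + 2)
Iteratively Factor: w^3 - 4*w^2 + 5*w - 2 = (w - 1)*(w^2 - 3*w + 2) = (w - 1)^2*(w - 2)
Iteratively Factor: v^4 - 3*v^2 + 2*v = (v - 1)*(v^3 + v^2 - 2*v) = (v - 1)^2*(v^2 + 2*v) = (v - 1)^2*(v + 2)*(v)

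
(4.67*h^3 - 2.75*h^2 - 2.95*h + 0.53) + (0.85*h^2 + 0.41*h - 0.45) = 4.67*h^3 - 1.9*h^2 - 2.54*h + 0.08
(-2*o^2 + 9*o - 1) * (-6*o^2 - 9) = 12*o^4 - 54*o^3 + 24*o^2 - 81*o + 9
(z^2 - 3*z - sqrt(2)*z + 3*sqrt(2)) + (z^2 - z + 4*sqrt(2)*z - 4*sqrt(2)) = 2*z^2 - 4*z + 3*sqrt(2)*z - sqrt(2)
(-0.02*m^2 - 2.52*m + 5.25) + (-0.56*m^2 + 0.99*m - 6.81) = -0.58*m^2 - 1.53*m - 1.56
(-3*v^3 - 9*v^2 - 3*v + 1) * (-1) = 3*v^3 + 9*v^2 + 3*v - 1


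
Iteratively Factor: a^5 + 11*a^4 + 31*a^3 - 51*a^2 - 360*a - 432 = (a + 3)*(a^4 + 8*a^3 + 7*a^2 - 72*a - 144) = (a + 3)^2*(a^3 + 5*a^2 - 8*a - 48) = (a - 3)*(a + 3)^2*(a^2 + 8*a + 16) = (a - 3)*(a + 3)^2*(a + 4)*(a + 4)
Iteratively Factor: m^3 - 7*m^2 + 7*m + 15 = (m - 5)*(m^2 - 2*m - 3) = (m - 5)*(m - 3)*(m + 1)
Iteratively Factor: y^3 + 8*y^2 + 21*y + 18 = (y + 3)*(y^2 + 5*y + 6) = (y + 2)*(y + 3)*(y + 3)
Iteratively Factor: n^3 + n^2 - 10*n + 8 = (n - 2)*(n^2 + 3*n - 4) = (n - 2)*(n - 1)*(n + 4)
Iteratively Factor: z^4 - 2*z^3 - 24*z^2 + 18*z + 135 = (z - 5)*(z^3 + 3*z^2 - 9*z - 27) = (z - 5)*(z + 3)*(z^2 - 9) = (z - 5)*(z - 3)*(z + 3)*(z + 3)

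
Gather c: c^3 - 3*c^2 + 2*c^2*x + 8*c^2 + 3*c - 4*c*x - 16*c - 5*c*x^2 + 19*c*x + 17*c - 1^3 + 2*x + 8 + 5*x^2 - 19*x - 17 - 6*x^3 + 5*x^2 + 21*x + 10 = c^3 + c^2*(2*x + 5) + c*(-5*x^2 + 15*x + 4) - 6*x^3 + 10*x^2 + 4*x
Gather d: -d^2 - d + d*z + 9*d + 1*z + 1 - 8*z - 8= -d^2 + d*(z + 8) - 7*z - 7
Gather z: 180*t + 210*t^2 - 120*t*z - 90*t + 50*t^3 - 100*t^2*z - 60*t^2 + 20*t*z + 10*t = 50*t^3 + 150*t^2 + 100*t + z*(-100*t^2 - 100*t)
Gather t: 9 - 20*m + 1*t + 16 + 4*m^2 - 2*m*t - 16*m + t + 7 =4*m^2 - 36*m + t*(2 - 2*m) + 32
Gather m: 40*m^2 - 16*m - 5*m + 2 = 40*m^2 - 21*m + 2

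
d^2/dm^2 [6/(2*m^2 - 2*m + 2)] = 6*(-m^2 + m + (2*m - 1)^2 - 1)/(m^2 - m + 1)^3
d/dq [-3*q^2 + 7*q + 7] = 7 - 6*q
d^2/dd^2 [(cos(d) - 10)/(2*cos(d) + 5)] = 25*(-5*cos(d) + cos(2*d) - 3)/(2*cos(d) + 5)^3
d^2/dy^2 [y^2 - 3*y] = 2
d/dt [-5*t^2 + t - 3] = 1 - 10*t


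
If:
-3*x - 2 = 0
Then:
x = -2/3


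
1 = 1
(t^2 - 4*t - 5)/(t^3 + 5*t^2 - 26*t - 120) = (t + 1)/(t^2 + 10*t + 24)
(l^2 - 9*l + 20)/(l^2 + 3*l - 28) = (l - 5)/(l + 7)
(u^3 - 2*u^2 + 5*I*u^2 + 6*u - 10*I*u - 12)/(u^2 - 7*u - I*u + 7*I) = (u^2 + u*(-2 + 6*I) - 12*I)/(u - 7)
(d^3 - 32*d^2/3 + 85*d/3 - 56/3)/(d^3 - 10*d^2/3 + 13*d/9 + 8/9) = 3*(d - 7)/(3*d + 1)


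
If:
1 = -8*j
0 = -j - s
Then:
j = -1/8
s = 1/8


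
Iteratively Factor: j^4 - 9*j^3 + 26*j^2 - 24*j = (j - 4)*(j^3 - 5*j^2 + 6*j) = j*(j - 4)*(j^2 - 5*j + 6) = j*(j - 4)*(j - 2)*(j - 3)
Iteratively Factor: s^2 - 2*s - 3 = (s - 3)*(s + 1)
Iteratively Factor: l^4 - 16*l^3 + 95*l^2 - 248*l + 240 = (l - 3)*(l^3 - 13*l^2 + 56*l - 80) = (l - 4)*(l - 3)*(l^2 - 9*l + 20) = (l - 5)*(l - 4)*(l - 3)*(l - 4)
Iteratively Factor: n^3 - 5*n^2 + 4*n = (n - 1)*(n^2 - 4*n) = n*(n - 1)*(n - 4)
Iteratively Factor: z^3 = (z)*(z^2) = z^2*(z)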